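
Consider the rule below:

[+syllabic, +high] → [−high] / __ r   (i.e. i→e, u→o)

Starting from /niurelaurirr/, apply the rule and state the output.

/u/ is a high vowel immediately before /r/, so it lowers to [o].
/u/ is a high vowel immediately before /r/, so it lowers to [o].
/i/ is a high vowel immediately before /r/, so it lowers to [e].
The other instance of /i/ does not occur in the required environment and remains unchanged.
Surface form: [niorelaorerr].

niorelaorerr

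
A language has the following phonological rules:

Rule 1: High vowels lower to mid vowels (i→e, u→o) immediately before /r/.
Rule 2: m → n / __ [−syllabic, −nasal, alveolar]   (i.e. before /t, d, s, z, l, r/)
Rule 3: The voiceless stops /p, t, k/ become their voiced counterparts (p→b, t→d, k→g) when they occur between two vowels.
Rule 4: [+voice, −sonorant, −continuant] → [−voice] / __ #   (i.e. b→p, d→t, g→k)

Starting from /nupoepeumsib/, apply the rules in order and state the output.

Rule 1 (pre-rhotic lowering): no segment meets the environment; /nupoepeumsib/ is unchanged.
Rule 2 (nasal place assimilation): /m/ precedes the alveolar consonant /s/, so it assimilates in place to [n]. /nupoepeumsib/ → nupoepeunsib.
Rule 3 (intervocalic voicing): /p/ is a voiceless stop between vowels /u/ and /o/, so it voices to [b]. /p/ is a voiceless stop between vowels /e/ and /e/, so it voices to [b]. /nupoepeunsib/ → nuboebeunsib.
Rule 4 (final devoicing): /b/ is a voiced stop in word-final position, so it devoices to [p]. /nuboebeunsib/ → nuboebeunsip.

nuboebeunsip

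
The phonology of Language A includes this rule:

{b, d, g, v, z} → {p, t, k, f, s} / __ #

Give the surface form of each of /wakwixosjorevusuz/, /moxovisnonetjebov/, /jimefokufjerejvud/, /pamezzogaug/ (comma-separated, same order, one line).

/wakwixosjorevusuz/: /z/ is a voiced obstruent in word-final position, so it devoices to [s]. → [wakwixosjorevusus].
/moxovisnonetjebov/: /v/ is a voiced obstruent in word-final position, so it devoices to [f]. → [moxovisnonetjebof].
/jimefokufjerejvud/: /d/ is a voiced obstruent in word-final position, so it devoices to [t]. → [jimefokufjerejvut].
/pamezzogaug/: /g/ is a voiced obstruent in word-final position, so it devoices to [k]. → [pamezzogauk].

wakwixosjorevusus, moxovisnonetjebof, jimefokufjerejvut, pamezzogauk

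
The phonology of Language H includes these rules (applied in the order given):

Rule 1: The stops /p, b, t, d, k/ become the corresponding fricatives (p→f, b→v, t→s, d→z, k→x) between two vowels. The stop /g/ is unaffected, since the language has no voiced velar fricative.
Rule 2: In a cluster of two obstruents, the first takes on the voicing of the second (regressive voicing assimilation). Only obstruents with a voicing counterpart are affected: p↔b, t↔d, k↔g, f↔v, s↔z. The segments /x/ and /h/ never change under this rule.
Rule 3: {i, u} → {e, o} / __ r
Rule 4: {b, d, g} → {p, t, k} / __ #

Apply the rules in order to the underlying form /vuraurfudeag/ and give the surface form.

voraorfuzeak

Rule 1 (intervocalic spirantization): /d/ is a stop between vowels /u/ and /e/, so it spirantizes to the fricative [z]. /vuraurfudeag/ → vuraurfuzeag.
Rule 2 (regressive voicing assimilation): no segment meets the environment; /vuraurfuzeag/ is unchanged.
Rule 3 (pre-rhotic lowering): /u/ is a high vowel immediately before /r/, so it lowers to [o]. /u/ is a high vowel immediately before /r/, so it lowers to [o]. /vuraurfuzeag/ → voraorfuzeag.
Rule 4 (final devoicing): /g/ is a voiced stop in word-final position, so it devoices to [k]. /voraorfuzeag/ → voraorfuzeak.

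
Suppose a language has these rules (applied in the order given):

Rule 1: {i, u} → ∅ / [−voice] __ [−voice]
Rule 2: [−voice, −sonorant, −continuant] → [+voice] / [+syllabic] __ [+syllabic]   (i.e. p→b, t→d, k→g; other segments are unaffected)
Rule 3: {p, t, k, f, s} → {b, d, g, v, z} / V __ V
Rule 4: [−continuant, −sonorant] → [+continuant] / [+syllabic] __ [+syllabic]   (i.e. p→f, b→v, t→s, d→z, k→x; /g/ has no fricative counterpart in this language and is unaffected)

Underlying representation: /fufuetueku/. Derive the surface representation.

Rule 1 (high vowel syncope): /u/ is a high vowel flanked by voiceless consonants /f/ and /f/, so it deletes. /fufuetueku/ → ffuetueku.
Rule 2 (intervocalic voicing): /t/ is a voiceless stop between vowels /e/ and /u/, so it voices to [d]. /k/ is a voiceless stop between vowels /e/ and /u/, so it voices to [g]. /ffuetueku/ → ffueduegu.
Rule 3 (intervocalic voicing): no segment meets the environment; /ffueduegu/ is unchanged.
Rule 4 (intervocalic spirantization): /d/ is a stop between vowels /e/ and /u/, so it spirantizes to the fricative [z]. /ffueduegu/ → ffuezuegu.

ffuezuegu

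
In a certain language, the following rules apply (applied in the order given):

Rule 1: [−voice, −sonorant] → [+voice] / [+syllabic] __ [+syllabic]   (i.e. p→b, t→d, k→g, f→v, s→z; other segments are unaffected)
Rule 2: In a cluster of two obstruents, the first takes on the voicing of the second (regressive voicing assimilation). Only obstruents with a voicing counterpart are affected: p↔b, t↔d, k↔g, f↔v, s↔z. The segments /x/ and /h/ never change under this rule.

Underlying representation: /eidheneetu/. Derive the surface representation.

Rule 1 (intervocalic voicing): /t/ is a voiceless obstruent between vowels /e/ and /u/, so it voices to [d]. /eidheneetu/ → eidheneedu.
Rule 2 (regressive voicing assimilation): /d/ precedes the voiceless obstruent /h/, so it devoices to [t] by assimilation. /eidheneedu/ → eitheneedu.

eitheneedu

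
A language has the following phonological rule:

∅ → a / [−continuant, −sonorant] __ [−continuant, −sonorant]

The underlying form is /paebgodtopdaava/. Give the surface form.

paebagodatopadaava

/b/ and /g/ form a stop–stop cluster, so [a] is inserted between them.
/d/ and /t/ form a stop–stop cluster, so [a] is inserted between them.
/p/ and /d/ form a stop–stop cluster, so [a] is inserted between them.
Surface form: [paebagodatopadaava].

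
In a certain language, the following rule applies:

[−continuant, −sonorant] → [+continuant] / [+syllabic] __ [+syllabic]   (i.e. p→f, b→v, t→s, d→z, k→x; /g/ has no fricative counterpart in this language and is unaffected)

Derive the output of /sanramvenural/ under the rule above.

No segment of /sanramvenural/ meets the structural description of the rule, so the form surfaces unchanged.

sanramvenural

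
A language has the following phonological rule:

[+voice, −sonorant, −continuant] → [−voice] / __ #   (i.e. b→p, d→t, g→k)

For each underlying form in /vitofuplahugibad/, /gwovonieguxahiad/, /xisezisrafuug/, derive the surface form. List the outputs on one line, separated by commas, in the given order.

/vitofuplahugibad/: /d/ is a voiced stop in word-final position, so it devoices to [t]. → [vitofuplahugibat].
/gwovonieguxahiad/: /d/ is a voiced stop in word-final position, so it devoices to [t]. → [gwovonieguxahiat].
/xisezisrafuug/: /g/ is a voiced stop in word-final position, so it devoices to [k]. → [xisezisrafuuk].

vitofuplahugibat, gwovonieguxahiat, xisezisrafuuk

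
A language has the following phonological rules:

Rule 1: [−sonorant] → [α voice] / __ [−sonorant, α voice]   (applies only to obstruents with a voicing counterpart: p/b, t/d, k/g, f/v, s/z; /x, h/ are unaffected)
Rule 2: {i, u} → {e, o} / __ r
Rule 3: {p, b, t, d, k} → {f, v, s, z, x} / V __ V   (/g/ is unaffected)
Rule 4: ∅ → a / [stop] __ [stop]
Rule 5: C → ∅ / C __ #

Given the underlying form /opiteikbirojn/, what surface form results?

Rule 1 (regressive voicing assimilation): /k/ precedes the voiced obstruent /b/, so it voices to [g] by assimilation. /opiteikbirojn/ → opiteigbirojn.
Rule 2 (pre-rhotic lowering): /i/ is a high vowel immediately before /r/, so it lowers to [e]. /opiteigbirojn/ → opiteigberojn.
Rule 3 (intervocalic spirantization): /p/ is a stop between vowels /o/ and /i/, so it spirantizes to the fricative [f]. /t/ is a stop between vowels /i/ and /e/, so it spirantizes to the fricative [s]. /opiteigberojn/ → ofiseigberojn.
Rule 4 (stop-cluster a-epenthesis): /g/ and /b/ form a stop–stop cluster, so [a] is inserted between them. /ofiseigberojn/ → ofiseigaberojn.
Rule 5 (final cluster simplification): /n/ is the second consonant of a word-final cluster /jn/, so it deletes. /ofiseigaberojn/ → ofiseigaberoj.

ofiseigaberoj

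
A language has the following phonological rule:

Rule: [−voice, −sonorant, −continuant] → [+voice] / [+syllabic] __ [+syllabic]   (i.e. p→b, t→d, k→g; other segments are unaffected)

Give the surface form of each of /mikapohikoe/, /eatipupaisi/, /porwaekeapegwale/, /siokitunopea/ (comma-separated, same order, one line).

/mikapohikoe/: /k/ is a voiceless stop between vowels /i/ and /a/, so it voices to [g]. /p/ is a voiceless stop between vowels /a/ and /o/, so it voices to [b]. /k/ is a voiceless stop between vowels /i/ and /o/, so it voices to [g]. → [migabohigoe].
/eatipupaisi/: /t/ is a voiceless stop between vowels /a/ and /i/, so it voices to [d]. /p/ is a voiceless stop between vowels /i/ and /u/, so it voices to [b]. /p/ is a voiceless stop between vowels /u/ and /a/, so it voices to [b]. → [eadibubaisi].
/porwaekeapegwale/: /k/ is a voiceless stop between vowels /e/ and /e/, so it voices to [g]. /p/ is a voiceless stop between vowels /a/ and /e/, so it voices to [b]. → [porwaegeabegwale].
/siokitunopea/: /k/ is a voiceless stop between vowels /o/ and /i/, so it voices to [g]. /t/ is a voiceless stop between vowels /i/ and /u/, so it voices to [d]. /p/ is a voiceless stop between vowels /o/ and /e/, so it voices to [b]. → [siogidunobea].

migabohigoe, eadibubaisi, porwaegeabegwale, siogidunobea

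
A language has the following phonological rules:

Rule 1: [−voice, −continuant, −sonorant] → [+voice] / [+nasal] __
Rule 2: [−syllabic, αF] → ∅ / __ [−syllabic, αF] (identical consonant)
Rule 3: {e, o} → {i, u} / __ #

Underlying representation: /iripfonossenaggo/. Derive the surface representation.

Rule 1 (post-nasal voicing): no segment meets the environment; /iripfonossenaggo/ is unchanged.
Rule 2 (degemination): /ss/ is a geminate; the first /s/ deletes. /gg/ is a geminate; the first /g/ deletes. /iripfonossenaggo/ → iripfonosenago.
Rule 3 (final vowel raising): /o/ is a mid vowel in word-final position, so it raises to [u]. /iripfonosenago/ → iripfonosenagu.

iripfonosenagu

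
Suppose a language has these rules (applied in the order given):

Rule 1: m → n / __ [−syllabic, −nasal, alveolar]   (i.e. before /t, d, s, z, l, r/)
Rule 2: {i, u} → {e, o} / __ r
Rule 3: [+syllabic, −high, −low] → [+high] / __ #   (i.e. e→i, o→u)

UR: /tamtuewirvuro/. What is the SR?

tantuewervoru

Rule 1 (nasal place assimilation): /m/ precedes the alveolar consonant /t/, so it assimilates in place to [n]. /tamtuewirvuro/ → tantuewirvuro.
Rule 2 (pre-rhotic lowering): /i/ is a high vowel immediately before /r/, so it lowers to [e]. /u/ is a high vowel immediately before /r/, so it lowers to [o]. /tantuewirvuro/ → tantuewervoro.
Rule 3 (final vowel raising): /o/ is a mid vowel in word-final position, so it raises to [u]. /tantuewervoro/ → tantuewervoru.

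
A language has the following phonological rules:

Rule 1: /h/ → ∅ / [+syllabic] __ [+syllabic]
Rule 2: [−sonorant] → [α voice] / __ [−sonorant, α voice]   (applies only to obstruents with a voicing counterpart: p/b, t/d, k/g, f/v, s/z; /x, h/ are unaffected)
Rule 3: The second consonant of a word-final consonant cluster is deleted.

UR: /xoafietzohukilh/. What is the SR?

xoafiedzoukil

Rule 1 (intervocalic h-deletion): /h/ occurs between vowels /o/ and /u/, so it deletes. /xoafietzohukilh/ → xoafietzoukilh.
Rule 2 (regressive voicing assimilation): /t/ precedes the voiced obstruent /z/, so it voices to [d] by assimilation. /xoafietzoukilh/ → xoafiedzoukilh.
Rule 3 (final cluster simplification): /h/ is the second consonant of a word-final cluster /lh/, so it deletes. /xoafiedzoukilh/ → xoafiedzoukil.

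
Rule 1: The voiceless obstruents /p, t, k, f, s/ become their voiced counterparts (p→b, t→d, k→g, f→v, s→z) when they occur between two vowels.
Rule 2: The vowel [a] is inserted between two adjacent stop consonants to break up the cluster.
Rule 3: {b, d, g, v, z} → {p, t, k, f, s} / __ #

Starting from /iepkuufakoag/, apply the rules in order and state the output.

Rule 1 (intervocalic voicing): /f/ is a voiceless obstruent between vowels /u/ and /a/, so it voices to [v]. /k/ is a voiceless obstruent between vowels /a/ and /o/, so it voices to [g]. /iepkuufakoag/ → iepkuuvagoag.
Rule 2 (stop-cluster a-epenthesis): /p/ and /k/ form a stop–stop cluster, so [a] is inserted between them. /iepkuuvagoag/ → iepakuuvagoag.
Rule 3 (final devoicing): /g/ is a voiced obstruent in word-final position, so it devoices to [k]. /iepakuuvagoag/ → iepakuuvagoak.

iepakuuvagoak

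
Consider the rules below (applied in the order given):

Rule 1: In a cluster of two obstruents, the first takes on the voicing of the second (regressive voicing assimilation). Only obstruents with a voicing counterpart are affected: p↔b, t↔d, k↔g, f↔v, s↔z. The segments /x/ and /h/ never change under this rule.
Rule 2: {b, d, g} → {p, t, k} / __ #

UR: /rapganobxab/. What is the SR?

rabganopxap

Rule 1 (regressive voicing assimilation): /p/ precedes the voiced obstruent /g/, so it voices to [b] by assimilation. /b/ precedes the voiceless obstruent /x/, so it devoices to [p] by assimilation. /rapganobxab/ → rabganopxab.
Rule 2 (final devoicing): /b/ is a voiced stop in word-final position, so it devoices to [p]. /rabganopxab/ → rabganopxap.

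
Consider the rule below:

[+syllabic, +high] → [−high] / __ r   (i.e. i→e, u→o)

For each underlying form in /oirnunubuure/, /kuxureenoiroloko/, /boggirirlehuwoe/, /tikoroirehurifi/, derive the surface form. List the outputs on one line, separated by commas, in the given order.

/oirnunubuure/: /i/ is a high vowel immediately before /r/, so it lowers to [e]. /u/ is a high vowel immediately before /r/, so it lowers to [o]. → [oernunubuore].
/kuxureenoiroloko/: /u/ is a high vowel immediately before /r/, so it lowers to [o]. /i/ is a high vowel immediately before /r/, so it lowers to [e]. → [kuxoreenoeroloko].
/boggirirlehuwoe/: /i/ is a high vowel immediately before /r/, so it lowers to [e]. /i/ is a high vowel immediately before /r/, so it lowers to [e]. → [boggererlehuwoe].
/tikoroirehurifi/: /i/ is a high vowel immediately before /r/, so it lowers to [e]. /u/ is a high vowel immediately before /r/, so it lowers to [o]. → [tikoroerehorifi].

oernunubuore, kuxoreenoeroloko, boggererlehuwoe, tikoroerehorifi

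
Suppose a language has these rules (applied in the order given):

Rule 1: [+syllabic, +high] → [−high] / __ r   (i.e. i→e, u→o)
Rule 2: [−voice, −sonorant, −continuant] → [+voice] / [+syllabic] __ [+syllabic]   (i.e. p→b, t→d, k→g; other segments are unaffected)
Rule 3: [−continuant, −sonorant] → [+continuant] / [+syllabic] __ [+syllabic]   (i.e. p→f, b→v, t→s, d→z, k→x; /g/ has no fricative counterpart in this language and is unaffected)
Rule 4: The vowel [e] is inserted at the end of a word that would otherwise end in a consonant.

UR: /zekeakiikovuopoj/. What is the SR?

Rule 1 (pre-rhotic lowering): no segment meets the environment; /zekeakiikovuopoj/ is unchanged.
Rule 2 (intervocalic voicing): /k/ is a voiceless stop between vowels /e/ and /e/, so it voices to [g]. /k/ is a voiceless stop between vowels /a/ and /i/, so it voices to [g]. /k/ is a voiceless stop between vowels /i/ and /o/, so it voices to [g]. /p/ is a voiceless stop between vowels /o/ and /o/, so it voices to [b]. /zekeakiikovuopoj/ → zegeagiigovuoboj.
Rule 3 (intervocalic spirantization): /b/ is a stop between vowels /o/ and /o/, so it spirantizes to the fricative [v]. /zegeagiigovuoboj/ → zegeagiigovuovoj.
Rule 4 (final e-epenthesis): the form ends in the consonant /j/, so [e] is inserted word-finally. /zegeagiigovuovoj/ → zegeagiigovuovoje.

zegeagiigovuovoje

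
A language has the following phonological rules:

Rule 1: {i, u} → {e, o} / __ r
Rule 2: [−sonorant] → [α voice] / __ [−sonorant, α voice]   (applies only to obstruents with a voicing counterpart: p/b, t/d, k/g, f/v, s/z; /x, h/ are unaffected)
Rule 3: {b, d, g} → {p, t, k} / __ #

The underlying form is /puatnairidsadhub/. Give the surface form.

Rule 1 (pre-rhotic lowering): /i/ is a high vowel immediately before /r/, so it lowers to [e]. /puatnairidsadhub/ → puatnaeridsadhub.
Rule 2 (regressive voicing assimilation): /d/ precedes the voiceless obstruent /s/, so it devoices to [t] by assimilation. /d/ precedes the voiceless obstruent /h/, so it devoices to [t] by assimilation. /puatnaeridsadhub/ → puatnaeritsathub.
Rule 3 (final devoicing): /b/ is a voiced stop in word-final position, so it devoices to [p]. /puatnaeritsathub/ → puatnaeritsathup.

puatnaeritsathup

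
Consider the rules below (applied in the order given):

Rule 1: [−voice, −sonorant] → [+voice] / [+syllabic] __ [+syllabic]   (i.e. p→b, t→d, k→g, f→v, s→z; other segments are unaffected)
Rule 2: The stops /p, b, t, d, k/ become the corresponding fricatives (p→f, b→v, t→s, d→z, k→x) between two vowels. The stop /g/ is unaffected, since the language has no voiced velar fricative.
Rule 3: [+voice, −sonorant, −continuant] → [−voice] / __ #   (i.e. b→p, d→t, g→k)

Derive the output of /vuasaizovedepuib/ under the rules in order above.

vuazaizovezevuip

Rule 1 (intervocalic voicing): /s/ is a voiceless obstruent between vowels /a/ and /a/, so it voices to [z]. /p/ is a voiceless obstruent between vowels /e/ and /u/, so it voices to [b]. /vuasaizovedepuib/ → vuazaizovedebuib.
Rule 2 (intervocalic spirantization): /d/ is a stop between vowels /e/ and /e/, so it spirantizes to the fricative [z]. /b/ is a stop between vowels /e/ and /u/, so it spirantizes to the fricative [v]. /vuazaizovedebuib/ → vuazaizovezevuib.
Rule 3 (final devoicing): /b/ is a voiced stop in word-final position, so it devoices to [p]. /vuazaizovezevuib/ → vuazaizovezevuip.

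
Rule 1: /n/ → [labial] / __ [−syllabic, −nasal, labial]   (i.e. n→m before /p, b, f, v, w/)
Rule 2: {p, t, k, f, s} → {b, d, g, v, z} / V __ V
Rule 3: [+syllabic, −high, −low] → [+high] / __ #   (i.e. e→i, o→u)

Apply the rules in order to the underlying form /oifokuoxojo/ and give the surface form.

Rule 1 (nasal place assimilation): no segment meets the environment; /oifokuoxojo/ is unchanged.
Rule 2 (intervocalic voicing): /f/ is a voiceless obstruent between vowels /i/ and /o/, so it voices to [v]. /k/ is a voiceless obstruent between vowels /o/ and /u/, so it voices to [g]. /oifokuoxojo/ → oivoguoxojo.
Rule 3 (final vowel raising): /o/ is a mid vowel in word-final position, so it raises to [u]. /oivoguoxojo/ → oivoguoxoju.

oivoguoxoju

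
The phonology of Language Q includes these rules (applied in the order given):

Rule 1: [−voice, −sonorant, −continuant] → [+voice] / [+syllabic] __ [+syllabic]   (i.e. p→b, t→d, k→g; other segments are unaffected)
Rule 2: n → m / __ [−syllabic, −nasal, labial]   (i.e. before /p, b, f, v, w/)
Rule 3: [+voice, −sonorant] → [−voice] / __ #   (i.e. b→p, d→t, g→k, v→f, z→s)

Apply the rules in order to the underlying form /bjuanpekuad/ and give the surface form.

Rule 1 (intervocalic voicing): /k/ is a voiceless stop between vowels /e/ and /u/, so it voices to [g]. /bjuanpekuad/ → bjuanpeguad.
Rule 2 (nasal place assimilation): /n/ precedes the labial consonant /p/, so it assimilates in place to [m]. /bjuanpeguad/ → bjuampeguad.
Rule 3 (final devoicing): /d/ is a voiced obstruent in word-final position, so it devoices to [t]. /bjuampeguad/ → bjuampeguat.

bjuampeguat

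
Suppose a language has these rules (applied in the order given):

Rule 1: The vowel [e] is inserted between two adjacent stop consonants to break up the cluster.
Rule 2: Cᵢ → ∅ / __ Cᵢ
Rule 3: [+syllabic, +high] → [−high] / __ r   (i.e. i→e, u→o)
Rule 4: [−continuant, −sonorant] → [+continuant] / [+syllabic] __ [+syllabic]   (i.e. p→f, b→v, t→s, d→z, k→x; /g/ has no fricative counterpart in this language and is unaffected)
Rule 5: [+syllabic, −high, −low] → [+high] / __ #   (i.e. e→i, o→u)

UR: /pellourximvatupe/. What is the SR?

peloorximvasufi

Rule 1 (stop-cluster e-epenthesis): no segment meets the environment; /pellourximvatupe/ is unchanged.
Rule 2 (degemination): /ll/ is a geminate; the first /l/ deletes. /pellourximvatupe/ → pelourximvatupe.
Rule 3 (pre-rhotic lowering): /u/ is a high vowel immediately before /r/, so it lowers to [o]. /pelourximvatupe/ → peloorximvatupe.
Rule 4 (intervocalic spirantization): /t/ is a stop between vowels /a/ and /u/, so it spirantizes to the fricative [s]. /p/ is a stop between vowels /u/ and /e/, so it spirantizes to the fricative [f]. /peloorximvatupe/ → peloorximvasufe.
Rule 5 (final vowel raising): /e/ is a mid vowel in word-final position, so it raises to [i]. /peloorximvasufe/ → peloorximvasufi.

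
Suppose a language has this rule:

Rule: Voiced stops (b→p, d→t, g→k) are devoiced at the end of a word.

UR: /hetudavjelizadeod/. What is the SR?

hetudavjelizadeot

Scanning /hetudavjelizadeod/: /d/ at position 5 is not in the conditioning environment; /d/ at position 14 is not in the conditioning environment; /d/ is a voiced stop in word-final position, so it devoices to [t].
Result: [hetudavjelizadeot].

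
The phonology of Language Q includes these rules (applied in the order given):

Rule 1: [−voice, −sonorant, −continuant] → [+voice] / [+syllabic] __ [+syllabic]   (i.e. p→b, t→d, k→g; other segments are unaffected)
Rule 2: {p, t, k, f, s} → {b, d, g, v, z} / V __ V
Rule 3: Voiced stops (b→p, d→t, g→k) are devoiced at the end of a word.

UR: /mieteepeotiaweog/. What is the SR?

Rule 1 (intervocalic voicing): /t/ is a voiceless stop between vowels /e/ and /e/, so it voices to [d]. /p/ is a voiceless stop between vowels /e/ and /e/, so it voices to [b]. /t/ is a voiceless stop between vowels /o/ and /i/, so it voices to [d]. /mieteepeotiaweog/ → miedeebeodiaweog.
Rule 2 (intervocalic voicing): no segment meets the environment; /miedeebeodiaweog/ is unchanged.
Rule 3 (final devoicing): /g/ is a voiced stop in word-final position, so it devoices to [k]. /miedeebeodiaweog/ → miedeebeodiaweok.

miedeebeodiaweok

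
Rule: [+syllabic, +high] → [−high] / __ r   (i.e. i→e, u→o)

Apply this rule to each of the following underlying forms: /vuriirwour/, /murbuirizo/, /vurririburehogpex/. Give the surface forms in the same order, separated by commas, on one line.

/vuriirwour/: /u/ is a high vowel immediately before /r/, so it lowers to [o]. /i/ is a high vowel immediately before /r/, so it lowers to [e]. /u/ is a high vowel immediately before /r/, so it lowers to [o]. → [vorierwoor].
/murbuirizo/: /u/ is a high vowel immediately before /r/, so it lowers to [o]. /i/ is a high vowel immediately before /r/, so it lowers to [e]. → [morbuerizo].
/vurririburehogpex/: /u/ is a high vowel immediately before /r/, so it lowers to [o]. /i/ is a high vowel immediately before /r/, so it lowers to [e]. /u/ is a high vowel immediately before /r/, so it lowers to [o]. → [vorreriborehogpex].

vorierwoor, morbuerizo, vorreriborehogpex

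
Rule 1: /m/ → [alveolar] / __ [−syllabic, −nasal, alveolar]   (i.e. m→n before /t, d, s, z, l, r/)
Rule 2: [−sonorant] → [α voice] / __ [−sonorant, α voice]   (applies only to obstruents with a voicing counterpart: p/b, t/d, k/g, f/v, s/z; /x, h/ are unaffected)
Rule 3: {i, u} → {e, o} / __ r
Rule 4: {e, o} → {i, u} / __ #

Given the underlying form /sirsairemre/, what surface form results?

sersaerenri

Rule 1 (nasal place assimilation): /m/ precedes the alveolar consonant /r/, so it assimilates in place to [n]. /sirsairemre/ → sirsairenre.
Rule 2 (regressive voicing assimilation): no segment meets the environment; /sirsairenre/ is unchanged.
Rule 3 (pre-rhotic lowering): /i/ is a high vowel immediately before /r/, so it lowers to [e]. /i/ is a high vowel immediately before /r/, so it lowers to [e]. /sirsairenre/ → sersaerenre.
Rule 4 (final vowel raising): /e/ is a mid vowel in word-final position, so it raises to [i]. /sersaerenre/ → sersaerenri.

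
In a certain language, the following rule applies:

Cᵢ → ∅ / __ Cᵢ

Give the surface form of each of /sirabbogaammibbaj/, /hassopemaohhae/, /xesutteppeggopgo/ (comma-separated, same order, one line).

sirabogaamibaj, hasopemaohae, xesutepegopgo

/sirabbogaammibbaj/: /bb/ is a geminate; the first /b/ deletes. /mm/ is a geminate; the first /m/ deletes. /bb/ is a geminate; the first /b/ deletes. → [sirabogaamibaj].
/hassopemaohhae/: /ss/ is a geminate; the first /s/ deletes. /hh/ is a geminate; the first /h/ deletes. → [hasopemaohae].
/xesutteppeggopgo/: /tt/ is a geminate; the first /t/ deletes. /pp/ is a geminate; the first /p/ deletes. /gg/ is a geminate; the first /g/ deletes. → [xesutepegopgo].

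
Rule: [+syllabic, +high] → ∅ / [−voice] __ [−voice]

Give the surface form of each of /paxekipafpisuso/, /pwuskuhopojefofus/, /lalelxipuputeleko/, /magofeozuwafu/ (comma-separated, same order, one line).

paxekpafpsso, pwuskhopojefofs, lalelxppteleko, magofeozuwafu

/paxekipafpisuso/: /i/ is a high vowel flanked by voiceless consonants /k/ and /p/, so it deletes. /i/ is a high vowel flanked by voiceless consonants /p/ and /s/, so it deletes. /u/ is a high vowel flanked by voiceless consonants /s/ and /s/, so it deletes. → [paxekpafpsso].
/pwuskuhopojefofus/: /u/ is a high vowel flanked by voiceless consonants /k/ and /h/, so it deletes. /u/ is a high vowel flanked by voiceless consonants /f/ and /s/, so it deletes. → [pwuskhopojefofs].
/lalelxipuputeleko/: /i/ is a high vowel flanked by voiceless consonants /x/ and /p/, so it deletes. /u/ is a high vowel flanked by voiceless consonants /p/ and /p/, so it deletes. /u/ is a high vowel flanked by voiceless consonants /p/ and /t/, so it deletes. → [lalelxppteleko].
/magofeozuwafu/: the rule's environment is not met; surfaces unchanged as [magofeozuwafu].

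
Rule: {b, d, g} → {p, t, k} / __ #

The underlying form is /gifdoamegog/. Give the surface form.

/g/ is a voiced stop in word-final position, so it devoices to [k].
The other instances of /g/, /d/ do not occur in the required environment and remain unchanged.
Surface form: [gifdoamegok].

gifdoamegok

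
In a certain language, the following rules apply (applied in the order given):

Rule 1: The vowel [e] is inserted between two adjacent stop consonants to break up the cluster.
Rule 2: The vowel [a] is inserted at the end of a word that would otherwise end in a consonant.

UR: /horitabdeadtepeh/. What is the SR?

Rule 1 (stop-cluster e-epenthesis): /b/ and /d/ form a stop–stop cluster, so [e] is inserted between them. /d/ and /t/ form a stop–stop cluster, so [e] is inserted between them. /horitabdeadtepeh/ → horitabedeadetepeh.
Rule 2 (final a-epenthesis): the form ends in the consonant /h/, so [a] is inserted word-finally. /horitabedeadetepeh/ → horitabedeadetepeha.

horitabedeadetepeha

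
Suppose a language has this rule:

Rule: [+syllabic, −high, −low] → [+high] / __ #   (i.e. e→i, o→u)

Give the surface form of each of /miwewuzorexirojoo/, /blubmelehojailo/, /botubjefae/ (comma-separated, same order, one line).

miwewuzorexirojou, blubmelehojailu, botubjefai

/miwewuzorexirojoo/: /o/ is a mid vowel in word-final position, so it raises to [u]. → [miwewuzorexirojou].
/blubmelehojailo/: /o/ is a mid vowel in word-final position, so it raises to [u]. → [blubmelehojailu].
/botubjefae/: /e/ is a mid vowel in word-final position, so it raises to [i]. → [botubjefai].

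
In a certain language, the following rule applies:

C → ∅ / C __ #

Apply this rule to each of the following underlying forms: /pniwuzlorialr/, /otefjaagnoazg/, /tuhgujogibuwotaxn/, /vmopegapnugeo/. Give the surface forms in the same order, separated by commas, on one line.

/pniwuzlorialr/: /r/ is the second consonant of a word-final cluster /lr/, so it deletes. → [pniwuzlorial].
/otefjaagnoazg/: /g/ is the second consonant of a word-final cluster /zg/, so it deletes. → [otefjaagnoaz].
/tuhgujogibuwotaxn/: /n/ is the second consonant of a word-final cluster /xn/, so it deletes. → [tuhgujogibuwotax].
/vmopegapnugeo/: the rule's environment is not met; surfaces unchanged as [vmopegapnugeo].

pniwuzlorial, otefjaagnoaz, tuhgujogibuwotax, vmopegapnugeo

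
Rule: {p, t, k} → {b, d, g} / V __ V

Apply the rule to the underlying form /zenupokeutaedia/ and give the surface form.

/p/ is a voiceless stop between vowels /u/ and /o/, so it voices to [b].
/k/ is a voiceless stop between vowels /o/ and /e/, so it voices to [g].
/t/ is a voiceless stop between vowels /u/ and /a/, so it voices to [d].
Surface form: [zenubogeudaedia].

zenubogeudaedia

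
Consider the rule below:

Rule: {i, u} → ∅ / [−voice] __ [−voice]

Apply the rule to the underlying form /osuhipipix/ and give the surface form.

oshppx

/u/ is a high vowel flanked by voiceless consonants /s/ and /h/, so it deletes.
/i/ is a high vowel flanked by voiceless consonants /h/ and /p/, so it deletes.
/i/ is a high vowel flanked by voiceless consonants /p/ and /p/, so it deletes.
/i/ is a high vowel flanked by voiceless consonants /p/ and /x/, so it deletes.
Surface form: [oshppx].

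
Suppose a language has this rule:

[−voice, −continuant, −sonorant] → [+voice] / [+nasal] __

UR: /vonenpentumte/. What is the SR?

vonenbendumde

/p/ is a voiceless stop immediately after the nasal /n/, so it voices to [b].
/t/ is a voiceless stop immediately after the nasal /n/, so it voices to [d].
/t/ is a voiceless stop immediately after the nasal /m/, so it voices to [d].
Surface form: [vonenbendumde].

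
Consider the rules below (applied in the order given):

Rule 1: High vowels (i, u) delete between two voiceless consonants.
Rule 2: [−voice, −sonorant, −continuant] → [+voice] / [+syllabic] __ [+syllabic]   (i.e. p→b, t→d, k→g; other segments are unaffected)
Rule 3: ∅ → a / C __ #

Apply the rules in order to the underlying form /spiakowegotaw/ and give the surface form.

spiagowegodawa

Rule 1 (high vowel syncope): no segment meets the environment; /spiakowegotaw/ is unchanged.
Rule 2 (intervocalic voicing): /k/ is a voiceless stop between vowels /a/ and /o/, so it voices to [g]. /t/ is a voiceless stop between vowels /o/ and /a/, so it voices to [d]. /spiakowegotaw/ → spiagowegodaw.
Rule 3 (final a-epenthesis): the form ends in the consonant /w/, so [a] is inserted word-finally. /spiagowegodaw/ → spiagowegodawa.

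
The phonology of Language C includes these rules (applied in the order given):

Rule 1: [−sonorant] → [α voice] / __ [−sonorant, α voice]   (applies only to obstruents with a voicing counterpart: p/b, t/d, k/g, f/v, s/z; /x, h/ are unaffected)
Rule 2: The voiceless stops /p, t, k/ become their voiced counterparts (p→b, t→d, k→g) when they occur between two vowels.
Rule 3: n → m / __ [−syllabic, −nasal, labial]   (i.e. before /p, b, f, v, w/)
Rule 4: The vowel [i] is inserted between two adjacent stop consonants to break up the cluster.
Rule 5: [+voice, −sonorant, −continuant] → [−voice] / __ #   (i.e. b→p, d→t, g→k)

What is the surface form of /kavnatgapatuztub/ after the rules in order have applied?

kavnadigabadustup

Rule 1 (regressive voicing assimilation): /t/ precedes the voiced obstruent /g/, so it voices to [d] by assimilation. /z/ precedes the voiceless obstruent /t/, so it devoices to [s] by assimilation. /kavnatgapatuztub/ → kavnadgapatustub.
Rule 2 (intervocalic voicing): /p/ is a voiceless stop between vowels /a/ and /a/, so it voices to [b]. /t/ is a voiceless stop between vowels /a/ and /u/, so it voices to [d]. /kavnadgapatustub/ → kavnadgabadustub.
Rule 3 (nasal place assimilation): no segment meets the environment; /kavnadgabadustub/ is unchanged.
Rule 4 (stop-cluster i-epenthesis): /d/ and /g/ form a stop–stop cluster, so [i] is inserted between them. /kavnadgabadustub/ → kavnadigabadustub.
Rule 5 (final devoicing): /b/ is a voiced stop in word-final position, so it devoices to [p]. /kavnadigabadustub/ → kavnadigabadustup.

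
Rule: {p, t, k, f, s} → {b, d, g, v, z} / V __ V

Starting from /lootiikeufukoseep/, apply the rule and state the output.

loodiigeuvugozeep

Scanning /lootiikeufukoseep/: /t/ is a voiceless obstruent between vowels /o/ and /i/, so it voices to [d]; /k/ is a voiceless obstruent between vowels /i/ and /e/, so it voices to [g]; /f/ is a voiceless obstruent between vowels /u/ and /u/, so it voices to [v]; /k/ is a voiceless obstruent between vowels /u/ and /o/, so it voices to [g]; /s/ is a voiceless obstruent between vowels /o/ and /e/, so it voices to [z]; /p/ at position 17 is not in the conditioning environment.
Result: [loodiigeuvugozeep].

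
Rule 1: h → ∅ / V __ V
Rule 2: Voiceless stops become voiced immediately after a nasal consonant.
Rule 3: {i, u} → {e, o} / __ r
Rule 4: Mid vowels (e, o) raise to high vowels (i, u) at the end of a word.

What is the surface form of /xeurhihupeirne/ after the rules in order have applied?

Rule 1 (intervocalic h-deletion): /h/ occurs between vowels /i/ and /u/, so it deletes. /xeurhihupeirne/ → xeurhiupeirne.
Rule 2 (post-nasal voicing): no segment meets the environment; /xeurhiupeirne/ is unchanged.
Rule 3 (pre-rhotic lowering): /u/ is a high vowel immediately before /r/, so it lowers to [o]. /i/ is a high vowel immediately before /r/, so it lowers to [e]. /xeurhiupeirne/ → xeorhiupeerne.
Rule 4 (final vowel raising): /e/ is a mid vowel in word-final position, so it raises to [i]. /xeorhiupeerne/ → xeorhiupeerni.

xeorhiupeerni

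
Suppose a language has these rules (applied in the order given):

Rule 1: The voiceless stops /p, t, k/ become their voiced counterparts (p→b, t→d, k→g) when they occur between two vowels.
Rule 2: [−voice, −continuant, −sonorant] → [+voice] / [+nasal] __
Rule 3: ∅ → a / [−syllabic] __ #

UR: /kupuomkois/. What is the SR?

Rule 1 (intervocalic voicing): /p/ is a voiceless stop between vowels /u/ and /u/, so it voices to [b]. /kupuomkois/ → kubuomkois.
Rule 2 (post-nasal voicing): /k/ is a voiceless stop immediately after the nasal /m/, so it voices to [g]. /kubuomkois/ → kubuomgois.
Rule 3 (final a-epenthesis): the form ends in the consonant /s/, so [a] is inserted word-finally. /kubuomgois/ → kubuomgoisa.

kubuomgoisa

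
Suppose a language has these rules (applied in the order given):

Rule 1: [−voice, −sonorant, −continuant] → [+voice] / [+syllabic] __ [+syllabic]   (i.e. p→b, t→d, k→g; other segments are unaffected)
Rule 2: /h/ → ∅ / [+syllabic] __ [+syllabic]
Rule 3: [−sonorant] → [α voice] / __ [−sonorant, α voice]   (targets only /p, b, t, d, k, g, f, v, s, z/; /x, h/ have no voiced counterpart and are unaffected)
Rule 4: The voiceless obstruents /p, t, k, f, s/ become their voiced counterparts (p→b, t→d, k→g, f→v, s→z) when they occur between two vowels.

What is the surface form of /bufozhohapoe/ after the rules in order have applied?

buvoshoaboe

Rule 1 (intervocalic voicing): /p/ is a voiceless stop between vowels /a/ and /o/, so it voices to [b]. /bufozhohapoe/ → bufozhohaboe.
Rule 2 (intervocalic h-deletion): /h/ occurs between vowels /o/ and /a/, so it deletes. /bufozhohaboe/ → bufozhoaboe.
Rule 3 (regressive voicing assimilation): /z/ precedes the voiceless obstruent /h/, so it devoices to [s] by assimilation. /bufozhoaboe/ → bufoshoaboe.
Rule 4 (intervocalic voicing): /f/ is a voiceless obstruent between vowels /u/ and /o/, so it voices to [v]. /bufoshoaboe/ → buvoshoaboe.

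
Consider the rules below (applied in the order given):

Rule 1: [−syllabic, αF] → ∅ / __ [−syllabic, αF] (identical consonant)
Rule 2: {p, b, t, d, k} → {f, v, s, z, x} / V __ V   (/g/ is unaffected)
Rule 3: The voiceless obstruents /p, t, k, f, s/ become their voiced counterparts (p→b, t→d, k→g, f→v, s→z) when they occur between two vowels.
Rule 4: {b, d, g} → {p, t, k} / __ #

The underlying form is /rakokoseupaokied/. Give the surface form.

Rule 1 (degemination): no segment meets the environment; /rakokoseupaokied/ is unchanged.
Rule 2 (intervocalic spirantization): /k/ is a stop between vowels /a/ and /o/, so it spirantizes to the fricative [x]. /k/ is a stop between vowels /o/ and /o/, so it spirantizes to the fricative [x]. /p/ is a stop between vowels /u/ and /a/, so it spirantizes to the fricative [f]. /k/ is a stop between vowels /o/ and /i/, so it spirantizes to the fricative [x]. /rakokoseupaokied/ → raxoxoseufaoxied.
Rule 3 (intervocalic voicing): /s/ is a voiceless obstruent between vowels /o/ and /e/, so it voices to [z]. /f/ is a voiceless obstruent between vowels /u/ and /a/, so it voices to [v]. /raxoxoseufaoxied/ → raxoxozeuvaoxied.
Rule 4 (final devoicing): /d/ is a voiced stop in word-final position, so it devoices to [t]. /raxoxozeuvaoxied/ → raxoxozeuvaoxiet.

raxoxozeuvaoxiet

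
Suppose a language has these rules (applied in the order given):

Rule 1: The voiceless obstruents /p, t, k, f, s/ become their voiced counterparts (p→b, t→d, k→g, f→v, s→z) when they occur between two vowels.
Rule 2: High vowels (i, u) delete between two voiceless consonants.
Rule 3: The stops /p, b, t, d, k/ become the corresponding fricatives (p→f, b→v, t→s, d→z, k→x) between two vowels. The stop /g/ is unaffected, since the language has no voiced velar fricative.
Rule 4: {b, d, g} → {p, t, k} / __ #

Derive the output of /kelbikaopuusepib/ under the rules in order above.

kelbigaovuuzevip

Rule 1 (intervocalic voicing): /k/ is a voiceless obstruent between vowels /i/ and /a/, so it voices to [g]. /p/ is a voiceless obstruent between vowels /o/ and /u/, so it voices to [b]. /s/ is a voiceless obstruent between vowels /u/ and /e/, so it voices to [z]. /p/ is a voiceless obstruent between vowels /e/ and /i/, so it voices to [b]. /kelbikaopuusepib/ → kelbigaobuuzebib.
Rule 2 (high vowel syncope): no segment meets the environment; /kelbigaobuuzebib/ is unchanged.
Rule 3 (intervocalic spirantization): /b/ is a stop between vowels /o/ and /u/, so it spirantizes to the fricative [v]. /b/ is a stop between vowels /e/ and /i/, so it spirantizes to the fricative [v]. /kelbigaobuuzebib/ → kelbigaovuuzevib.
Rule 4 (final devoicing): /b/ is a voiced stop in word-final position, so it devoices to [p]. /kelbigaovuuzevib/ → kelbigaovuuzevip.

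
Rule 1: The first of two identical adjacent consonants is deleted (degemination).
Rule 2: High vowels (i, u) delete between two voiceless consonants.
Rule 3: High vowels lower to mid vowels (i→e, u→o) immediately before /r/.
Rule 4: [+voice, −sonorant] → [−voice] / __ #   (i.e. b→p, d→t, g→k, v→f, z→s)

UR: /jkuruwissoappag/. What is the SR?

jkoruwisoapak

Rule 1 (degemination): /ss/ is a geminate; the first /s/ deletes. /pp/ is a geminate; the first /p/ deletes. /jkuruwissoappag/ → jkuruwisoapag.
Rule 2 (high vowel syncope): no segment meets the environment; /jkuruwisoapag/ is unchanged.
Rule 3 (pre-rhotic lowering): /u/ is a high vowel immediately before /r/, so it lowers to [o]. /jkuruwisoapag/ → jkoruwisoapag.
Rule 4 (final devoicing): /g/ is a voiced obstruent in word-final position, so it devoices to [k]. /jkoruwisoapag/ → jkoruwisoapak.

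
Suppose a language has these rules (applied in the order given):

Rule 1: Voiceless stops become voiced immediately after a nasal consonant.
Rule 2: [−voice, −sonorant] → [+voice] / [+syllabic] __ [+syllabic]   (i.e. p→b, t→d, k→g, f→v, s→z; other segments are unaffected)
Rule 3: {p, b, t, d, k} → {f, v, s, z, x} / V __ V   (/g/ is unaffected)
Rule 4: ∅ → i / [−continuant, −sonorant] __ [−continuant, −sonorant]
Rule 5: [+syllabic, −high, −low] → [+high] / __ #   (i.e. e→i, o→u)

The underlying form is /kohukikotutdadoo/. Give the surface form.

Rule 1 (post-nasal voicing): no segment meets the environment; /kohukikotutdadoo/ is unchanged.
Rule 2 (intervocalic voicing): /k/ is a voiceless obstruent between vowels /u/ and /i/, so it voices to [g]. /k/ is a voiceless obstruent between vowels /i/ and /o/, so it voices to [g]. /t/ is a voiceless obstruent between vowels /o/ and /u/, so it voices to [d]. /kohukikotutdadoo/ → kohugigodutdadoo.
Rule 3 (intervocalic spirantization): /d/ is a stop between vowels /o/ and /u/, so it spirantizes to the fricative [z]. /d/ is a stop between vowels /a/ and /o/, so it spirantizes to the fricative [z]. /kohugigodutdadoo/ → kohugigozutdazoo.
Rule 4 (stop-cluster i-epenthesis): /t/ and /d/ form a stop–stop cluster, so [i] is inserted between them. /kohugigozutdazoo/ → kohugigozutidazoo.
Rule 5 (final vowel raising): /o/ is a mid vowel in word-final position, so it raises to [u]. /kohugigozutidazoo/ → kohugigozutidazou.

kohugigozutidazou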